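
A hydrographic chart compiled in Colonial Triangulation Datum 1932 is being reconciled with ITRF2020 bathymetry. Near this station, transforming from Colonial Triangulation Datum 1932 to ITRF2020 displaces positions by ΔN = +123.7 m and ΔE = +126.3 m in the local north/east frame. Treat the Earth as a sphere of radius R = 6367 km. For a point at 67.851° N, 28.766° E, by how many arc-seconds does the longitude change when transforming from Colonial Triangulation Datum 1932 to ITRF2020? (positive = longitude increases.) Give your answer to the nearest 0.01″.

Δλ = 10.85″

At latitude 67.851°, cos φ = 0.377017.
One radian of longitude at latitude φ spans R cos φ, so Δλ = ΔE / (R cos φ) = 126.3 / (6367000 × 0.377017) = 5.2615e-05 rad = 10.853″.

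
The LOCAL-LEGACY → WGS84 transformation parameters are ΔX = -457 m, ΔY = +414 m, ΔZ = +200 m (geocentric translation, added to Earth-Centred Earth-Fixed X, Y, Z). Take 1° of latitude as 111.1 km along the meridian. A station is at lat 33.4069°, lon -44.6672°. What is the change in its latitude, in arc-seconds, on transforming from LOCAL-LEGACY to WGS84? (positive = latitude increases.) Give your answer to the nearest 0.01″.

Δφ = 16.40″

sin φ = 0.550581, cos φ = 0.834782, sin λ = -0.702988, cos λ = 0.711202.
North component: ΔN = −sin φ cos λ·ΔX − sin φ sin λ·ΔY + cos φ·ΔZ = −(0.550581)(0.711202)(-457) − (0.550581)(-0.702988)(414) + (0.834782)(200) = 506.15 m.
1° of latitude spans 111100 m, so Δφ = 506.15 / 111100 × 3600 = 16.401″.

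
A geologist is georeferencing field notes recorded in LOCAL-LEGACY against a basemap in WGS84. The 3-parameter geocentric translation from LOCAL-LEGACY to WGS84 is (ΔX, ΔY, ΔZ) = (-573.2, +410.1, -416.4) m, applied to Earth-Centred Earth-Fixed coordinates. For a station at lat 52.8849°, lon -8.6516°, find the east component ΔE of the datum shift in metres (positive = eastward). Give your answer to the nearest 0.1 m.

The local east axis at (φ, λ) is (−sin λ, cos λ, 0), so ΔE = −sin(-8.6516°)·(-573.2) + cos(-8.6516°)·410.1 = 319.21 m.

ΔE = 319.2 m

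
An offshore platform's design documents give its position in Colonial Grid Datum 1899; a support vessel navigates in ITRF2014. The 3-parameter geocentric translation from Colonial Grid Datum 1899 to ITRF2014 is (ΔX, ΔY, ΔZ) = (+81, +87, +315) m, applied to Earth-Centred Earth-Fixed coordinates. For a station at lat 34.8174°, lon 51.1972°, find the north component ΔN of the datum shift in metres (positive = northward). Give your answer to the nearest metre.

At φ = 34.8174°, λ = 51.1972°: sin φ = 0.570963, cos φ = 0.820976, sin λ = 0.779307, cos λ = 0.626642.
ΔN = −sin φ cos λ·ΔX − sin φ sin λ·ΔY + cos φ·ΔZ = −(0.570963)(0.626642)(81) − (0.570963)(0.779307)(87) + (0.820976)(315) = 190.92 m.

ΔN = 191 m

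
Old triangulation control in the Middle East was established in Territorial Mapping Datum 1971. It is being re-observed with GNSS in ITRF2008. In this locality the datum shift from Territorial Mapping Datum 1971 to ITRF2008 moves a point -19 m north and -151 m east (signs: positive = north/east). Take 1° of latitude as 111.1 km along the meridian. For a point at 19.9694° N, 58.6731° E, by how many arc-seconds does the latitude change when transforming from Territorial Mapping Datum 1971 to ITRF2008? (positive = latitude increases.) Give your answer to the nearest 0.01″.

Δφ = -0.62″

1° of latitude = 111.1 km, so Δφ = -19.0 / 111100 = -0.0001710° = -0.616″.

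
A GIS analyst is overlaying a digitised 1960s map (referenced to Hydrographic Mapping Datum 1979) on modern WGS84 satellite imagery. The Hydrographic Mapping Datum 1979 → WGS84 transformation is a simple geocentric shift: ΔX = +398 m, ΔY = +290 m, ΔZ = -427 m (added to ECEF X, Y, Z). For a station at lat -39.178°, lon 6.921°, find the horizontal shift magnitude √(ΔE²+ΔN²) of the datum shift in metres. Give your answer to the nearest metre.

At φ = -39.178°, λ = 6.921°: sin φ = -0.631732, cos φ = 0.775187, sin λ = 0.120501, cos λ = 0.992713.
ΔE = −sin λ·ΔX + cos λ·ΔY = −(0.120501)·(398) + (0.992713)·(290) = 239.93 m.
ΔN = −sin φ cos λ·ΔX − sin φ sin λ·ΔY + cos φ·ΔZ = −(-0.631732)(0.992713)(398) − (-0.631732)(0.120501)(290) + (0.775187)(-427) = -59.33 m.
Horizontal magnitude = √(ΔE² + ΔN²) = √(239.93² + (-59.33)²) = 247.15 m.

247 m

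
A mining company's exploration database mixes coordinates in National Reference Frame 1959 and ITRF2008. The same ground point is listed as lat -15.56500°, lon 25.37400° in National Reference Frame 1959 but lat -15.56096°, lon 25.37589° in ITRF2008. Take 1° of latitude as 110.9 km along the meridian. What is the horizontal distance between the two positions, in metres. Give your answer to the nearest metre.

Δφ = -15.56096° − -15.56500° = +0.00404°; Δλ = 25.37589° − 25.37400° = +0.00189°.
ΔN = Δφ × 110900 = 448.0 m; ΔE = Δλ × 110900 × cos(-15.56500°) = +0.00189 × 110900 × 0.963327 = 201.9 m.
Distance = √(ΔE² + ΔN²) = √(201.9² + 448.0²) = 491.4 m.

491 m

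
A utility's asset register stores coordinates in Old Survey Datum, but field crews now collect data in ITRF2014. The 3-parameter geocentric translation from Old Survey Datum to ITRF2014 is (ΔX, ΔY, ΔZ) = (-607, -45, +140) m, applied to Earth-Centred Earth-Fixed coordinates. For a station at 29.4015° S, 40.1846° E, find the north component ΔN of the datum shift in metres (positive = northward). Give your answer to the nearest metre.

ΔN = -120 m

The local north axis is (−sin φ cos λ, −sin φ sin λ, cos φ), giving ΔN = -227.657 − 14.255 + 121.968 = -119.94 m.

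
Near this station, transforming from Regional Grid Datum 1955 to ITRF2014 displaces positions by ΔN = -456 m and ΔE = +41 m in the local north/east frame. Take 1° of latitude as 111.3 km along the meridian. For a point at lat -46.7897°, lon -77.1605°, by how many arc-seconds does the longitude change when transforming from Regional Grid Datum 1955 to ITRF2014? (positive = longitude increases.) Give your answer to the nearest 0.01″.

At latitude -46.7897°, cos φ = 0.684678.
1° of longitude at this latitude = 111.3 × cos φ = 76.20 km, so Δλ = 41.0 / 76204.7 = 0.0005380° = 1.937″.

Δλ = 1.94″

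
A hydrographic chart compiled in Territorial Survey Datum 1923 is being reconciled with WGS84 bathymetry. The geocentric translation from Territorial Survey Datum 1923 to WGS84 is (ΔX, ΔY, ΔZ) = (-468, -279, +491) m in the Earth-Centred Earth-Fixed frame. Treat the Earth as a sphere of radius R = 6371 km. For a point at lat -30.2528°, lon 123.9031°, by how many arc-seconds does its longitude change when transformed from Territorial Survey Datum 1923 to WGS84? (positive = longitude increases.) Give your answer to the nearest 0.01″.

Δλ = 20.39″

sin φ = -0.503816, cos φ = 0.863811, sin λ = 0.829982, cos λ = -0.557790.
East component: ΔE = −sin λ·ΔX + cos λ·ΔY = −(0.829982)(-468) + (-0.557790)(-279) = 544.06 m.
1° of latitude spans πR/180 = 111195 m; at latitude φ, 1° of longitude spans that × cos φ = 96051.4 m, so Δλ = 544.06 / 96051.4 × 3600 = 20.391″.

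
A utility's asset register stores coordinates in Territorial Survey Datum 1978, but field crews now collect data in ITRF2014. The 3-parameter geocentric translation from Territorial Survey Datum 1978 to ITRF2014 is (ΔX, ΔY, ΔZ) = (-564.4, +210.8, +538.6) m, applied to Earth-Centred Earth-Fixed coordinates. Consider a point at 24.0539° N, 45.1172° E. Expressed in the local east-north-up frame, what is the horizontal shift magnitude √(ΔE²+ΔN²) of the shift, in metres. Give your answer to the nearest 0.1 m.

808.1 m

At φ = 24.0539°, λ = 45.1172°: sin φ = 0.407596, cos φ = 0.913162, sin λ = 0.708552, cos λ = 0.705659.
ΔE = −sin λ·ΔX + cos λ·ΔY = −(0.708552)·(-564.4) + (0.705659)·(210.8) = 548.66 m.
ΔN = −sin φ cos λ·ΔX − sin φ sin λ·ΔY + cos φ·ΔZ = −(0.407596)(0.705659)(-564.4) − (0.407596)(0.708552)(210.8) + (0.913162)(538.6) = 593.28 m.
Horizontal magnitude = √(ΔE² + ΔN²) = √(548.66² + 593.28²) = 808.09 m.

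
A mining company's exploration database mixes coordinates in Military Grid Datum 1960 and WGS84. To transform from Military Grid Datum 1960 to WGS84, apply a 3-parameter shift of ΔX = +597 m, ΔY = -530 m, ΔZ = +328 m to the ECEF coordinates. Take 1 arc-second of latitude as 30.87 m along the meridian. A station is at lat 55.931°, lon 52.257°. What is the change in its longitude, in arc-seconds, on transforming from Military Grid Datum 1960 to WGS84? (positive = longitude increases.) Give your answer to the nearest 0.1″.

Δλ = -46.1″

sin φ = 0.828364, cos φ = 0.560191, sin λ = 0.790764, cos λ = 0.612121.
East component: ΔE = −sin λ·ΔX + cos λ·ΔY = −(0.790764)(597) + (0.612121)(-530) = -796.51 m.
1° of latitude spans 3600 × 30.87 = 111132 m; at latitude φ, 1° of longitude spans that × cos φ = 62255.1 m, so Δλ = -796.51 / 62255.1 × 3600 = -46.059″.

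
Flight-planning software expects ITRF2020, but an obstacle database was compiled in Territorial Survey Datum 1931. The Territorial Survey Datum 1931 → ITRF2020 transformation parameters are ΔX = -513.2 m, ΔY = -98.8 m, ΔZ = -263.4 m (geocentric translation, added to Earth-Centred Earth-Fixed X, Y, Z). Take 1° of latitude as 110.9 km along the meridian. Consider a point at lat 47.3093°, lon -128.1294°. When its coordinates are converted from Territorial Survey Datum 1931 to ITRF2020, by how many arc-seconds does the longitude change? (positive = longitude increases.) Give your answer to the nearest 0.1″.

sin φ = 0.735025, cos φ = 0.678040, sin λ = -0.786618, cos λ = -0.617440.
East component: ΔE = −sin λ·ΔX + cos λ·ΔY = −(-0.786618)(-513.2) + (-0.617440)(-98.8) = -342.69 m.
1° of latitude spans 110900 m; at latitude φ, 1° of longitude spans that × cos φ = 75194.7 m, so Δλ = -342.69 / 75194.7 × 3600 = -16.407″.

Δλ = -16.4″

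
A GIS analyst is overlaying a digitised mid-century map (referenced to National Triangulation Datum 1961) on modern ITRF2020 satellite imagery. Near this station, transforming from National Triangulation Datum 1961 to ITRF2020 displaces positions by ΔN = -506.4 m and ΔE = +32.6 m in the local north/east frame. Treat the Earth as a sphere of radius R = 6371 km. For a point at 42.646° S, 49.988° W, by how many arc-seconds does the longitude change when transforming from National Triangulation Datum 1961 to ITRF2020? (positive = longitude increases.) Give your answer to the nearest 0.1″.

At latitude -42.646°, cos φ = 0.735553.
One radian of longitude at latitude φ spans R cos φ, so Δλ = ΔE / (R cos φ) = 32.6 / (6371000 × 0.735553) = 6.9566e-06 rad = 1.435″.

Δλ = 1.4″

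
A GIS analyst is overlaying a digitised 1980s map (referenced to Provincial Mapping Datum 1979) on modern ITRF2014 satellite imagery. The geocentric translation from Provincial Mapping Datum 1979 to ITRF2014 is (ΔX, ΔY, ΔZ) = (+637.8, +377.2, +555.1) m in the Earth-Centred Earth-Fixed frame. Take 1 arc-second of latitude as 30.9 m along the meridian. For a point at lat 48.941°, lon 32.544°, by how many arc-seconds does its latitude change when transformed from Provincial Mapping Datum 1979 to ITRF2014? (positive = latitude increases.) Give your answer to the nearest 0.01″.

sin φ = 0.754034, cos φ = 0.656836, sin λ = 0.537947, cos λ = 0.842979.
North component: ΔN = −sin φ cos λ·ΔX − sin φ sin λ·ΔY + cos φ·ΔZ = −(0.754034)(0.842979)(637.8) − (0.754034)(0.537947)(377.2) + (0.656836)(555.1) = -193.80 m.
1° of latitude spans 3600 × 30.90 = 111240 m, so Δφ = -193.80 / 111240 × 3600 = -6.272″.

Δφ = -6.27″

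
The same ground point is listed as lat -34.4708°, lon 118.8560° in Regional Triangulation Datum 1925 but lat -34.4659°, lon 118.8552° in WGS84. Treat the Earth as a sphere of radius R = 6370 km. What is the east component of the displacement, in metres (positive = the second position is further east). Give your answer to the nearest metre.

Δφ = -34.4659° − -34.4708° = +0.0049°; Δλ = 118.8552° − 118.8560° = -0.0008°.
1° along a meridian = πR/180 = 111177 m.
ΔN = Δφ × 111177 = 544.8 m; ΔE = Δλ × 111177 × cos(-34.4708°) = -0.0008 × 111177 × 0.824415 = -73.3 m.

ΔE = -73 m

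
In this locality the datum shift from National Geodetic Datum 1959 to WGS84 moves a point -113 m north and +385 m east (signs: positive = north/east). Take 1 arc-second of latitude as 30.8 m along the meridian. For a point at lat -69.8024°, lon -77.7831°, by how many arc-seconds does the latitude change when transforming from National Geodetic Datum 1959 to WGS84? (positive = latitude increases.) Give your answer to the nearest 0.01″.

1″ of latitude = 30.80 m, so Δφ = -113.0 / 30.80 = -3.669″.

Δφ = -3.67″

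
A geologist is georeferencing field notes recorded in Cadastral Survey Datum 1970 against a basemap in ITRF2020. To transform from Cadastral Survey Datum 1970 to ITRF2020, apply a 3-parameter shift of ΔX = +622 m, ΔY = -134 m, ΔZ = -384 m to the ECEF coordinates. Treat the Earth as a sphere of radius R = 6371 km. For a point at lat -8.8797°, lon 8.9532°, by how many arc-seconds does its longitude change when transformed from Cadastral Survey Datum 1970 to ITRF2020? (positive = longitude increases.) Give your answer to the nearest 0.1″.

Δλ = -7.5″

sin φ = -0.154360, cos φ = 0.988015, sin λ = 0.155628, cos λ = 0.987816.
East component: ΔE = −sin λ·ΔX + cos λ·ΔY = −(0.155628)(622) + (0.987816)(-134) = -229.17 m.
1° of latitude spans πR/180 = 111195 m; at latitude φ, 1° of longitude spans that × cos φ = 109862.2 m, so Δλ = -229.17 / 109862.2 × 3600 = -7.509″.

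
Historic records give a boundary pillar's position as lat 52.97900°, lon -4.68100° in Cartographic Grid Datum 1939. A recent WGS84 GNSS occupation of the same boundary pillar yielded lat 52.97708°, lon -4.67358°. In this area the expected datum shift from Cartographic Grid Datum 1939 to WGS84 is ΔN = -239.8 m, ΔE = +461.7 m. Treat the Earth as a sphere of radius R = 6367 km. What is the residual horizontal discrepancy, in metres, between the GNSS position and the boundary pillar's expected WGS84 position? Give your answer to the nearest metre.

Observed coordinate differences: Δφ = -0.00192°, Δλ = +0.00742°.
Converting to metres (1° lat = 111125 m, cos φ = 0.602108): observed ΔN = -213.4 m, observed ΔE = 496.5 m.
Subtracting the expected shift leaves a residual of -213.4 − (-239.8) = 26.4 m north and 496.5 − (461.7) = 34.8 m east.
Residual distance = √(26.4² + 34.8²) = 43.7 m.

44 m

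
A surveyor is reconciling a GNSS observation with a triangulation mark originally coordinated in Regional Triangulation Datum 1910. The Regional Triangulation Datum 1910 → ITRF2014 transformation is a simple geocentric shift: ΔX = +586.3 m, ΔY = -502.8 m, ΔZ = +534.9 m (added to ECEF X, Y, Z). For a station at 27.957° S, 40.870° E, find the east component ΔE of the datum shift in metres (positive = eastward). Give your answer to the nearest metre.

At φ = -27.957°, λ = 40.870°: sin φ = -0.468809, cos φ = 0.883300, sin λ = 0.654345, cos λ = 0.756196.
ΔE = −sin λ·ΔX + cos λ·ΔY = −(0.654345)·(586.3) + (0.756196)·(-502.8) = -763.86 m.

ΔE = -764 m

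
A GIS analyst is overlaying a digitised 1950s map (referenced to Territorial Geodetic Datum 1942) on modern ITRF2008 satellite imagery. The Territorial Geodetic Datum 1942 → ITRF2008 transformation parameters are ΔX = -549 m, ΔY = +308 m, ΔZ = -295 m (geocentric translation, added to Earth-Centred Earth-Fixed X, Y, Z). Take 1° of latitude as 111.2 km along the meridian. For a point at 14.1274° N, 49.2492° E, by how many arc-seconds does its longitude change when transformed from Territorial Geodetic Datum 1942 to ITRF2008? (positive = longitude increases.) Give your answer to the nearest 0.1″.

sin φ = 0.244079, cos φ = 0.969755, sin λ = 0.757556, cos λ = 0.652770.
East component: ΔE = −sin λ·ΔX + cos λ·ΔY = −(0.757556)(-549) + (0.652770)(308) = 616.95 m.
1° of latitude spans 111200 m; at latitude φ, 1° of longitude spans that × cos φ = 107836.8 m, so Δλ = 616.95 / 107836.8 × 3600 = 20.596″.

Δλ = 20.6″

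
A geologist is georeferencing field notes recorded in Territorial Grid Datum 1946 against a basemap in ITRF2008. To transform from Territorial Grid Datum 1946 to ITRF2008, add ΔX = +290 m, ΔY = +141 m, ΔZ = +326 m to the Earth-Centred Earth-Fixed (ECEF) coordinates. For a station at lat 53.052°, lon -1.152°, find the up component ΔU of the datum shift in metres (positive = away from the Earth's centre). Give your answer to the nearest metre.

At φ = 53.052°, λ = -1.152°: sin φ = 0.799181, cos φ = 0.601090, sin λ = -0.020105, cos λ = 0.999798.
ΔU = cos φ cos λ·ΔX + cos φ sin λ·ΔY + sin φ·ΔZ = (0.601090)(0.999798)(290) + (0.601090)(-0.020105)(141) + (0.799181)(326) = 433.11 m.

ΔU = 433 m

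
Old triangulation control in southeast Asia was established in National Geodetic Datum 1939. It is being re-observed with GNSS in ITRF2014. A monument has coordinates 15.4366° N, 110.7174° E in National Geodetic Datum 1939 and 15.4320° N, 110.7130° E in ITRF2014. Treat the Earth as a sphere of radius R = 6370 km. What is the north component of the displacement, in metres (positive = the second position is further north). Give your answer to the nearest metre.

Δφ = 15.4320° − 15.4366° = -0.0046°; Δλ = 110.7130° − 110.7174° = -0.0044°.
1° along a meridian = πR/180 = 111177 m.
ΔN = Δφ × 111177 = -511.4 m; ΔE = Δλ × 111177 × cos(15.4366°) = -0.0044 × 111177 × 0.963926 = -471.5 m.

ΔN = -511 m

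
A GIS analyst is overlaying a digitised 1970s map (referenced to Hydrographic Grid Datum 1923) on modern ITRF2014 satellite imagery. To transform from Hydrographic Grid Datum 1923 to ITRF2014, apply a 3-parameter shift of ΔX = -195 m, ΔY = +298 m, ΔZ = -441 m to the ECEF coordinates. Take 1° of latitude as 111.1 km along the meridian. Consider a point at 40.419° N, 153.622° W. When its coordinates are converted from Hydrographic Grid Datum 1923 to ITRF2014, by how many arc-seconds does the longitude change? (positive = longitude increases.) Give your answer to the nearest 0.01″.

sin φ = 0.648372, cos φ = 0.761323, sin λ = -0.444291, cos λ = -0.895882.
East component: ΔE = −sin λ·ΔX + cos λ·ΔY = −(-0.444291)(-195) + (-0.895882)(298) = -353.61 m.
1° of latitude spans 111100 m; at latitude φ, 1° of longitude spans that × cos φ = 84583.0 m, so Δλ = -353.61 / 84583.0 × 3600 = -15.050″.

Δλ = -15.05″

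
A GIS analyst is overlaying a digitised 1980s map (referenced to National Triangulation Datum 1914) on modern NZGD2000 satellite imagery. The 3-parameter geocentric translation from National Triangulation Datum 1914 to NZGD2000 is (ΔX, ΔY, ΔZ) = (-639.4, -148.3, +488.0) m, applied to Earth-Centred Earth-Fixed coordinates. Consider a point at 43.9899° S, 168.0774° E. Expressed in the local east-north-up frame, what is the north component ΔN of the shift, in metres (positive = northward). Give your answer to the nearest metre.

ΔN = 764 m

The local north axis is (−sin φ cos λ, −sin φ sin λ, cos φ), giving ΔN = 434.504 − 21.279 + 351.098 = 764.32 m.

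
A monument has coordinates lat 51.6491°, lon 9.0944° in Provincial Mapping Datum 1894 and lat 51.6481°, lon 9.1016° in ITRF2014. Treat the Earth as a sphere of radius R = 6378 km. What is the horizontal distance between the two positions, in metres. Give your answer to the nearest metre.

Δφ = 51.6481° − 51.6491° = -0.0010°; Δλ = 9.1016° − 9.0944° = +0.0072°.
1° along a meridian = πR/180 = 111317 m.
ΔN = Δφ × 111317 = -111.3 m; ΔE = Δλ × 111317 × cos(51.6491°) = +0.0072 × 111317 × 0.620476 = 497.3 m.
Distance = √(ΔE² + ΔN²) = √(497.3² + (-111.3)²) = 509.6 m.

510 m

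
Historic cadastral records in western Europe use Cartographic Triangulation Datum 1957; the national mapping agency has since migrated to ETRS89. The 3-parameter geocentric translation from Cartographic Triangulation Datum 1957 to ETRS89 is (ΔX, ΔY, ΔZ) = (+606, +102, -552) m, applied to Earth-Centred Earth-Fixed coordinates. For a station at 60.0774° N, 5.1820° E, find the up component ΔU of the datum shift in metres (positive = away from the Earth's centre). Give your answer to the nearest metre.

ΔU = -173 m

At φ = 60.0774°, λ = 5.1820°: sin φ = 0.866700, cos φ = 0.498830, sin λ = 0.090320, cos λ = 0.995913.
ΔU = cos φ cos λ·ΔX + cos φ sin λ·ΔY + sin φ·ΔZ = (0.498830)(0.995913)(606) + (0.498830)(0.090320)(102) + (0.866700)(-552) = -172.77 m.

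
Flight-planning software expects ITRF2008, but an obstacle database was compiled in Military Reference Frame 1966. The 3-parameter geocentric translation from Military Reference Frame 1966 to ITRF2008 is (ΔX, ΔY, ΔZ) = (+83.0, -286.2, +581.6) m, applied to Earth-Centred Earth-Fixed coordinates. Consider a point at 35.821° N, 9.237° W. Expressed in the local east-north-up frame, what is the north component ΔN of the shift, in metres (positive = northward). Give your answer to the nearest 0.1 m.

The local north axis is (−sin φ cos λ, −sin φ sin λ, cos φ), giving ΔN = -47.946 − 26.887 + 471.590 = 396.76 m.

ΔN = 396.8 m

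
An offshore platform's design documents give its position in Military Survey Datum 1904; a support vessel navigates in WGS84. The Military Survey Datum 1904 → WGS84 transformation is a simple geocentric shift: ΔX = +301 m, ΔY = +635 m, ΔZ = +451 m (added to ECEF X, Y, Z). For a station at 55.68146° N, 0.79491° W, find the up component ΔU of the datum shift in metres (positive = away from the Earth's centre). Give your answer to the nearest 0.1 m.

ΔU = 537.2 m

The local up (radial) axis is (cos φ cos λ, cos φ sin λ, sin φ), giving ΔU = 169.685 − 4.967 + 372.488 = 537.21 m.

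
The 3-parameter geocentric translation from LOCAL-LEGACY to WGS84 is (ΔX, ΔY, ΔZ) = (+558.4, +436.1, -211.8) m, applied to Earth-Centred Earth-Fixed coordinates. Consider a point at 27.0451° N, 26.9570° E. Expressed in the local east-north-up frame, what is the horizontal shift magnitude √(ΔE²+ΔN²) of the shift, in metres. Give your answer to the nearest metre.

The local east axis at (φ, λ) is (−sin λ, cos λ, 0), so ΔE = −sin(26.9570°)·558.4 + cos(26.9570°)·436.1 = 135.58 m.
The local north axis is (−sin φ cos λ, −sin φ sin λ, cos φ), giving ΔN = -226.313 − 89.890 − 188.639 = -504.84 m.
Horizontal magnitude = √(ΔE² + ΔN²) = √(135.58² + (-504.84)²) = 522.73 m.

523 m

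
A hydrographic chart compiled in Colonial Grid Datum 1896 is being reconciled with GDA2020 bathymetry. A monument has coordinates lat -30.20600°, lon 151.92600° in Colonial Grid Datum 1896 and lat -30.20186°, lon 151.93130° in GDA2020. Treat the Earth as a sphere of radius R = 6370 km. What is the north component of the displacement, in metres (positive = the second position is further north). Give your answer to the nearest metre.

Δφ = -30.20186° − -30.20600° = +0.00414°; Δλ = 151.93130° − 151.92600° = +0.00530°.
1° along a meridian = πR/180 = 111177 m.
ΔN = Δφ × 111177 = 460.3 m; ΔE = Δλ × 111177 × cos(-30.20600°) = +0.00530 × 111177 × 0.864222 = 509.2 m.

ΔN = 460 m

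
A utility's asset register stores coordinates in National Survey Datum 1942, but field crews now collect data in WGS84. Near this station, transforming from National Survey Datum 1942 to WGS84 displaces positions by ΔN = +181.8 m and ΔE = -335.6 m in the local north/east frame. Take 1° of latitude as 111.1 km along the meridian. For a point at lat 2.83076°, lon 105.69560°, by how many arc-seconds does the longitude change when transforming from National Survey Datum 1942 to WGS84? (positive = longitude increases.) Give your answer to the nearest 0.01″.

At latitude 2.83076°, cos φ = 0.998780.
1° of longitude at this latitude = 111.1 × cos φ = 110.96 km, so Δλ = -335.6 / 110964.4 = -0.0030244° = -10.888″.

Δλ = -10.89″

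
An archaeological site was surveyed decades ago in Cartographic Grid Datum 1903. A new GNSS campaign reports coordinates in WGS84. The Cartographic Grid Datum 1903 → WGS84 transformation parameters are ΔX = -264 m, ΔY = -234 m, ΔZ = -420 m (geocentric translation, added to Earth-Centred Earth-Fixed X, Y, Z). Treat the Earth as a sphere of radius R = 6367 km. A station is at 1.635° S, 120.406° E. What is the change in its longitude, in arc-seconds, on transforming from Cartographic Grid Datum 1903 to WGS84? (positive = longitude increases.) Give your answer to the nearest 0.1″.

sin φ = -0.028532, cos φ = 0.999593, sin λ = 0.862461, cos λ = -0.506124.
East component: ΔE = −sin λ·ΔX + cos λ·ΔY = −(0.862461)(-264) + (-0.506124)(-234) = 346.12 m.
1° of latitude spans πR/180 = 111125 m; at latitude φ, 1° of longitude spans that × cos φ = 111079.9 m, so Δλ = 346.12 / 111079.9 × 3600 = 11.218″.

Δλ = 11.2″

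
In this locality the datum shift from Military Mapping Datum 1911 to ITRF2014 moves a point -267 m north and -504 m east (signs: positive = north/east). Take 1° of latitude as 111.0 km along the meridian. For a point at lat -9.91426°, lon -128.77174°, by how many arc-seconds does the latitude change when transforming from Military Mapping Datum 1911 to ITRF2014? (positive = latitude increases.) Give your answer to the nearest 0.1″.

Δφ = -8.7″

1° of latitude = 111.0 km, so Δφ = -267.0 / 111000 = -0.0024054° = -8.659″.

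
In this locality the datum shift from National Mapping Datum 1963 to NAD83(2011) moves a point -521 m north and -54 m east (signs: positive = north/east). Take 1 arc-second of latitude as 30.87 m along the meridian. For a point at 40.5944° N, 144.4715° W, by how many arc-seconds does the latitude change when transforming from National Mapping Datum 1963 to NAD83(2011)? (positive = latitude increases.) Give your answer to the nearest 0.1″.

1″ of latitude = 30.87 m, so Δφ = -521.0 / 30.87 = -16.877″.

Δφ = -16.9″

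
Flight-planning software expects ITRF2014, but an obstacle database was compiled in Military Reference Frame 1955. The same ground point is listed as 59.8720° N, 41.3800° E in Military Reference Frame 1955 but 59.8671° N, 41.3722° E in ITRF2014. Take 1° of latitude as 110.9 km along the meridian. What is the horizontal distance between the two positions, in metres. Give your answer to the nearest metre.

696 m

Δφ = 59.8671° − 59.8720° = -0.0049°; Δλ = 41.3722° − 41.3800° = -0.0078°.
ΔN = Δφ × 110900 = -543.4 m; ΔE = Δλ × 110900 × cos(59.8720°) = -0.0078 × 110900 × 0.501933 = -434.2 m.
Distance = √(ΔE² + ΔN²) = √((-434.2)² + (-543.4)²) = 695.6 m.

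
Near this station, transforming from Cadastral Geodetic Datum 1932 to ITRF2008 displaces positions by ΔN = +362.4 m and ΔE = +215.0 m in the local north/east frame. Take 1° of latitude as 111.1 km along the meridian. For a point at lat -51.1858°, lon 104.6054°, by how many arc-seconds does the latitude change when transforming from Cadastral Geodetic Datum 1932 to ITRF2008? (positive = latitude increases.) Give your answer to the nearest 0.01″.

Δφ = 11.74″

1° of latitude = 111.1 km, so Δφ = 362.4 / 111100 = 0.0032619° = 11.743″.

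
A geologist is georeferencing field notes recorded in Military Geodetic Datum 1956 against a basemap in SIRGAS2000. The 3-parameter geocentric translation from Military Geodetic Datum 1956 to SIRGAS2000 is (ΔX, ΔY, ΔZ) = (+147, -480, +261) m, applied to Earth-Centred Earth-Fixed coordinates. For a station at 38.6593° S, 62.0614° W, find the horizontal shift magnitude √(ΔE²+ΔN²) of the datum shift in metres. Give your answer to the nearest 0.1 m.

At φ = -38.6593°, λ = -62.0614°: sin φ = -0.624688, cos φ = 0.780874, sin λ = -0.883450, cos λ = 0.468525.
ΔE = −sin λ·ΔX + cos λ·ΔY = −(-0.883450)·(147) + (0.468525)·(-480) = -95.02 m.
ΔN = −sin φ cos λ·ΔX − sin φ sin λ·ΔY + cos φ·ΔZ = −(-0.624688)(0.468525)(147) − (-0.624688)(-0.883450)(-480) + (0.780874)(261) = 511.74 m.
Horizontal magnitude = √(ΔE² + ΔN²) = √((-95.02)² + 511.74²) = 520.48 m.

520.5 m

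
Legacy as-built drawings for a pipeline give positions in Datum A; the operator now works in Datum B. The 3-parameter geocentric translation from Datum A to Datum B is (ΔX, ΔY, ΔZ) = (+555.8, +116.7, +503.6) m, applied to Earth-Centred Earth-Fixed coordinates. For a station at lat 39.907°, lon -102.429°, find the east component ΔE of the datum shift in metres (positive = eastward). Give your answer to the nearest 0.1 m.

At φ = 39.907°, λ = -102.429°: sin φ = 0.641543, cos φ = 0.767087, sin λ = -0.976563, cos λ = -0.215230.
ΔE = −sin λ·ΔX + cos λ·ΔY = −(-0.976563)·(555.8) + (-0.215230)·(116.7) = 517.66 m.

ΔE = 517.7 m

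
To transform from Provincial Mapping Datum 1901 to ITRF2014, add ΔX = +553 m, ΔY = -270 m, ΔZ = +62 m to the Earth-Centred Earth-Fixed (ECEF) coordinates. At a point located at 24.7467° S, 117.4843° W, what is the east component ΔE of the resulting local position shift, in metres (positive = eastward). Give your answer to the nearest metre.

ΔE = 615 m

The local east axis at (φ, λ) is (−sin λ, cos λ, 0), so ΔE = −sin(-117.4843°)·553 + cos(-117.4843°)·(-270) = 615.19 m.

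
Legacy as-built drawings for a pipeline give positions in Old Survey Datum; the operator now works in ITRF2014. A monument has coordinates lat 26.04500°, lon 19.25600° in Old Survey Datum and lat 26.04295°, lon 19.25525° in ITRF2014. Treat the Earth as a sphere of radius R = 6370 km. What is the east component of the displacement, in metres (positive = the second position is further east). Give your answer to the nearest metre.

Δφ = 26.04295° − 26.04500° = -0.00205°; Δλ = 19.25525° − 19.25600° = -0.00075°.
1° along a meridian = πR/180 = 111177 m.
ΔN = Δφ × 111177 = -227.9 m; ΔE = Δλ × 111177 × cos(26.04500°) = -0.00075 × 111177 × 0.898449 = -74.9 m.

ΔE = -75 m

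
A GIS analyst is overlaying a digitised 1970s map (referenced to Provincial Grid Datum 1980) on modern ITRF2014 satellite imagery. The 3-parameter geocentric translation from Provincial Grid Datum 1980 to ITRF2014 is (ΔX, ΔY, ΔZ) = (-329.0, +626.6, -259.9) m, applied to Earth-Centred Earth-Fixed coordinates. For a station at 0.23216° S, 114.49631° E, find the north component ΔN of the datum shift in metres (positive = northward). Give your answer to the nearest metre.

ΔN = -257 m

At φ = -0.23216°, λ = 114.49631°: sin φ = -0.004052, cos φ = 0.999992, sin λ = 0.909988, cos λ = -0.414635.
ΔN = −sin φ cos λ·ΔX − sin φ sin λ·ΔY + cos φ·ΔZ = −(-0.004052)(-0.414635)(-329.0) − (-0.004052)(0.909988)(626.6) + (0.999992)(-259.9) = -257.03 m.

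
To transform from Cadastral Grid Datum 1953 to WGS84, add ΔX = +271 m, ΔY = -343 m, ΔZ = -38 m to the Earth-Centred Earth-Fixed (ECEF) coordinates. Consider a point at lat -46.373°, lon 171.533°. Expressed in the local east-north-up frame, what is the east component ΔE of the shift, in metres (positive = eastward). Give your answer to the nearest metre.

At φ = -46.373°, λ = 171.533°: sin φ = -0.723847, cos φ = 0.689961, sin λ = 0.147240, cos λ = -0.989101.
ΔE = −sin λ·ΔX + cos λ·ΔY = −(0.147240)·(271) + (-0.989101)·(-343) = 299.36 m.

ΔE = 299 m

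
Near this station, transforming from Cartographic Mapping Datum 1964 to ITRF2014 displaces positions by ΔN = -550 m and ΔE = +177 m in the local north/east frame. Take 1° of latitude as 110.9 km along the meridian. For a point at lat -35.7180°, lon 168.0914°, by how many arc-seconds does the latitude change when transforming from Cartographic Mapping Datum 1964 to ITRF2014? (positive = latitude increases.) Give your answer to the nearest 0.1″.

Δφ = -17.9″

1° of latitude = 110.9 km, so Δφ = -550.0 / 110900 = -0.0049594° = -17.854″.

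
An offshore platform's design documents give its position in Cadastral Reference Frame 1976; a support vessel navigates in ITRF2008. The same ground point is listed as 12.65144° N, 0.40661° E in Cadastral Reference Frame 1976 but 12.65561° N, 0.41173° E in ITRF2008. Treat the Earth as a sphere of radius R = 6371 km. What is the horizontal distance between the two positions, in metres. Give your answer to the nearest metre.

Δφ = 12.65561° − 12.65144° = +0.00417°; Δλ = 0.41173° − 0.40661° = +0.00512°.
1° along a meridian = πR/180 = 111195 m.
ΔN = Δφ × 111195 = 463.7 m; ΔE = Δλ × 111195 × cos(12.65144°) = +0.00512 × 111195 × 0.975721 = 555.5 m.
Distance = √(ΔE² + ΔN²) = √(555.5² + 463.7²) = 723.6 m.

724 m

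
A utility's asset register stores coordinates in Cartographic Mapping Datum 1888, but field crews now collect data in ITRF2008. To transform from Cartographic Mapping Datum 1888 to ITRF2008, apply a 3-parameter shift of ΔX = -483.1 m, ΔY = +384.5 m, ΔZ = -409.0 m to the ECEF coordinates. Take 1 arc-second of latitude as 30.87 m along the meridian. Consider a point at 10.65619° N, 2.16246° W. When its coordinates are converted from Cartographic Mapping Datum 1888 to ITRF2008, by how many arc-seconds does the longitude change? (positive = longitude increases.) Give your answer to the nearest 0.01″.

sin φ = 0.184915, cos φ = 0.982754, sin λ = -0.037733, cos λ = 0.999288.
East component: ΔE = −sin λ·ΔX + cos λ·ΔY = −(-0.037733)(-483.1) + (0.999288)(384.5) = 366.00 m.
1° of latitude spans 3600 × 30.87 = 111132 m; at latitude φ, 1° of longitude spans that × cos φ = 109215.5 m, so Δλ = 366.00 / 109215.5 × 3600 = 12.064″.

Δλ = 12.06″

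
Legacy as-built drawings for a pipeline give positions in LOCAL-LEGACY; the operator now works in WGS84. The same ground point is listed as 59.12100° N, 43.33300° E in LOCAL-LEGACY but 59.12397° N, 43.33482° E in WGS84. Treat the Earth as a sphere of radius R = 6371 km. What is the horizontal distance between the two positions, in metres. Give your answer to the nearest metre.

346 m

Δφ = 59.12397° − 59.12100° = +0.00297°; Δλ = 43.33482° − 43.33300° = +0.00182°.
1° along a meridian = πR/180 = 111195 m.
ΔN = Δφ × 111195 = 330.2 m; ΔE = Δλ × 111195 × cos(59.12100°) = +0.00182 × 111195 × 0.513227 = 103.9 m.
Distance = √(ΔE² + ΔN²) = √(103.9² + 330.2²) = 346.2 m.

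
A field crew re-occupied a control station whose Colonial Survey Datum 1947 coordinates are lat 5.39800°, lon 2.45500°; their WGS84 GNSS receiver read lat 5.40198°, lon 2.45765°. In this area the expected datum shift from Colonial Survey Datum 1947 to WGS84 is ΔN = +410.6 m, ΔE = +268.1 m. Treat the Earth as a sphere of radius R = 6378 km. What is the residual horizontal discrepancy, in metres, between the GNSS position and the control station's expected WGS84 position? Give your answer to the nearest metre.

Observed coordinate differences: Δφ = +0.00398°, Δλ = +0.00265°.
Converting to metres (1° lat = 111317 m, cos φ = 0.995565): observed ΔN = 443.0 m, observed ΔE = 293.7 m.
Subtracting the expected shift leaves a residual of 443.0 − (410.6) = 32.4 m north and 293.7 − (268.1) = 25.6 m east.
Residual distance = √(32.4² + 25.6²) = 41.3 m.

41 m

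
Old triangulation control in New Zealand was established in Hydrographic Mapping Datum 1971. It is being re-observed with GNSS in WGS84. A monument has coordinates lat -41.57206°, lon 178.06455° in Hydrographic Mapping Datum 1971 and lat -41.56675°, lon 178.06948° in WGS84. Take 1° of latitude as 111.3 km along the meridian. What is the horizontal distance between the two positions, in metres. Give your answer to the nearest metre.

720 m

Δφ = -41.56675° − -41.57206° = +0.00531°; Δλ = 178.06948° − 178.06455° = +0.00493°.
ΔN = Δφ × 111300 = 591.0 m; ΔE = Δλ × 111300 × cos(-41.57206°) = +0.00493 × 111300 × 0.748122 = 410.5 m.
Distance = √(ΔE² + ΔN²) = √(410.5² + 591.0²) = 719.6 m.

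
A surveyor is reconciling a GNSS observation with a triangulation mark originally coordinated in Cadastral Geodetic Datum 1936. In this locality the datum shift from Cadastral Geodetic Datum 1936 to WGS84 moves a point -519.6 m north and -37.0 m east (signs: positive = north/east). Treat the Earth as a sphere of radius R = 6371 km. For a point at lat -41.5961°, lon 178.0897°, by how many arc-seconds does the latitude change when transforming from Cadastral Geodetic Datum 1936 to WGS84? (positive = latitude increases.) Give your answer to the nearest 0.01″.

On a sphere of radius R, 1 rad of latitude = R, so Δφ = ΔN / R = -519.6 / 6371000 = -8.1557e-05 rad = -16.822″.

Δφ = -16.82″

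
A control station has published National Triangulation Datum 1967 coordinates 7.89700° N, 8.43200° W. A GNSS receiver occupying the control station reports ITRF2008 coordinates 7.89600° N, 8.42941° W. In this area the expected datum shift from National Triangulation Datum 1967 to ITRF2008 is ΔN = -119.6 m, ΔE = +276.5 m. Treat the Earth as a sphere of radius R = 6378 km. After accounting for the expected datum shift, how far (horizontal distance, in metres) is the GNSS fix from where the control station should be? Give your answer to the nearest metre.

12 m

Observed coordinate differences: Δφ = -0.00100°, Δλ = +0.00259°.
Converting to metres (1° lat = 111317 m, cos φ = 0.990517): observed ΔN = -111.3 m, observed ΔE = 285.6 m.
Subtracting the expected shift leaves a residual of -111.3 − (-119.6) = 8.3 m north and 285.6 − (276.5) = 9.1 m east.
Residual distance = √(8.3² + 9.1²) = 12.3 m.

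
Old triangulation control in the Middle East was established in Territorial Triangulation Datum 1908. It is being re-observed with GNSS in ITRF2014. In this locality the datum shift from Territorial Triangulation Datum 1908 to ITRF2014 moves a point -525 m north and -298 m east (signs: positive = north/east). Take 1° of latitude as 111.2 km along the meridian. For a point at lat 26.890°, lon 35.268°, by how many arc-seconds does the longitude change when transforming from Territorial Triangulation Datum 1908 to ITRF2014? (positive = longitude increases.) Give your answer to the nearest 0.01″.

Δλ = -10.82″

At latitude 26.890°, cos φ = 0.891876.
1° of longitude at this latitude = 111.2 × cos φ = 99.18 km, so Δλ = -298.0 / 99176.7 = -0.0030047° = -10.817″.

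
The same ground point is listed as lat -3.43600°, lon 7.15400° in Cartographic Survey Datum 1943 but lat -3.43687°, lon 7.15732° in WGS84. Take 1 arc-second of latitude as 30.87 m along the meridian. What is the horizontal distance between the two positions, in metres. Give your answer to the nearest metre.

Δφ = -3.43687° − -3.43600° = -0.00087°; Δλ = 7.15732° − 7.15400° = +0.00332°.
1° of latitude = 3600 × 30.87 = 111132 m.
ΔN = Δφ × 111132 = -96.7 m; ΔE = Δλ × 111132 × cos(-3.43600°) = +0.00332 × 111132 × 0.998202 = 368.3 m.
Distance = √(ΔE² + ΔN²) = √(368.3² + (-96.7)²) = 380.8 m.

381 m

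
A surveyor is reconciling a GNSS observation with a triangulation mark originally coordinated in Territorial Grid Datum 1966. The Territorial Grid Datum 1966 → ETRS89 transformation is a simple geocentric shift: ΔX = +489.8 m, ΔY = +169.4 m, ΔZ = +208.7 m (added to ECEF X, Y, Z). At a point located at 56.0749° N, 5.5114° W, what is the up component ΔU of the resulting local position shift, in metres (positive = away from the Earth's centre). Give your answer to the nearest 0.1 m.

ΔU = 436.2 m

At φ = 56.0749°, λ = -5.5114°: sin φ = 0.829768, cos φ = 0.558109, sin λ = -0.096044, cos λ = 0.995377.
ΔU = cos φ cos λ·ΔX + cos φ sin λ·ΔY + sin φ·ΔZ = (0.558109)(0.995377)(489.8) + (0.558109)(-0.096044)(169.4) + (0.829768)(208.7) = 436.19 m.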